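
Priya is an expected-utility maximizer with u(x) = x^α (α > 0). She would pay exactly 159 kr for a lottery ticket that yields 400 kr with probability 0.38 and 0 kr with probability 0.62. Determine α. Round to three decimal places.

The lottery's expected utility is 0.38·u(400) + 0.62·u(0) = 0.38·400^α (since u(0) = 0 for α > 0).
Indifference: 159^α = 0.38·400^α, so (159/400)^α = 0.38.
Taking logs: α·ln(159/400) = ln(0.38), so α = -0.967584 / -0.922560 ≈ 1.049.

α ≈ 1.049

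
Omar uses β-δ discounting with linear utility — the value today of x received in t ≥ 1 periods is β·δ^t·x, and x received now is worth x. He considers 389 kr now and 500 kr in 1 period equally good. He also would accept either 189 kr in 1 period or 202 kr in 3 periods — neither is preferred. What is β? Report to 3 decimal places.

Both payoffs in the second observation are in the future, so β drops out: δ^1·189 = δ^3·202 ⇒ δ^2 = 189/202 = 0.93564, so δ = 0.96729.
Substituting δ into 389 = β·δ·500: β = 389/(483.643) ≈ 0.804.

β ≈ 0.804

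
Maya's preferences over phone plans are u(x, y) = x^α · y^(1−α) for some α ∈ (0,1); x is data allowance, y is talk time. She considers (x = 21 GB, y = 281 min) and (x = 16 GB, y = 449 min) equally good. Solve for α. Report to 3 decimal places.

Set the two utilities equal: 21^α·281^(1−α) = 16^α·449^(1−α).
(21/16)^α = (449/281)^(1−α); take logs: α·ln(21/16) = (1−α)·ln(449/281), i.e. α·0.271934 = (1−α)·0.468668.
Thus α·(0.740602) = 0.468668, so α = 0.468668/0.740602 ≈ 0.633.

α ≈ 0.633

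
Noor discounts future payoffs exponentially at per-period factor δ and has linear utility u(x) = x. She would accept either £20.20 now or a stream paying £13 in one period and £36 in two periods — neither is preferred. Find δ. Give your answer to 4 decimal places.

The stream is worth 13δ + 36δ² today, so 13δ + 36δ² = 20.20.
Rearranged: 36δ² + 13δ − 20.20 = 0.
δ = (−13 + √(13² + 4·36·20.20)) / (2·36) = (−13 + √3077.80) / 72 ≈ 0.5900.

δ ≈ 0.5900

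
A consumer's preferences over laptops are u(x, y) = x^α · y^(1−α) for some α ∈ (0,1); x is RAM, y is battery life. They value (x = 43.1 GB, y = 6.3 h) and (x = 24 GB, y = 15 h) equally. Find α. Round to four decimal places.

Indifference: 43.1^α · 6.3^(1−α) = 24^α · 15^(1−α).
Rearrange to (43.1/24)^α = (15/6.3)^(1−α) and take logs: α·0.5854692 = (1−α)·0.8675006.
So α/(1−α) = (0.8675006)/(0.5854692) = 1.4817186, and α = 1.4817186/2.4817186 ≈ 0.5971.

α ≈ 0.5971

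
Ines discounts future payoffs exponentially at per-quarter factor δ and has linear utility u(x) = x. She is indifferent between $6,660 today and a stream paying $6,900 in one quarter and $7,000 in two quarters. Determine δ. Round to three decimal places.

δ ≈ 0.600

Equating present values: 6660 = 6900δ + 7000δ².
That is, 7000δ² + 6900δ − 6660 = 0, a quadratic in δ.
δ = (−6900 + √(6900² + 4·7000·6660)) / (2·7000) = (−6900 + √234090000.00) / 14000 ≈ 0.600.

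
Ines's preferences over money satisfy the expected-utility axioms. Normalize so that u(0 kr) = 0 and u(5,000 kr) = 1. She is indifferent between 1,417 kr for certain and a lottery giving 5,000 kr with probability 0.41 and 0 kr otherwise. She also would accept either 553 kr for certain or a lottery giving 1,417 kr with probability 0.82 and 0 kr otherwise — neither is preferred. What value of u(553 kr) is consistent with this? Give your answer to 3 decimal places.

First, u(1,417 kr) = 0.41·u(5,000 kr) + 0.59·u(0 kr) = 0.41.
Chaining: u(553 kr) = 0.82·0.41 + 0.18·0.00 = 0.3362.

0.336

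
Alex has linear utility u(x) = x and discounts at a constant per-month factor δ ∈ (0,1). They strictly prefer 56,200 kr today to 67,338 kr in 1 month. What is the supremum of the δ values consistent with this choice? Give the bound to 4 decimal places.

δ < 0.8346

The preference means 56200 > δ·67338.
Dividing through by 67338 gives δ < 0.83460.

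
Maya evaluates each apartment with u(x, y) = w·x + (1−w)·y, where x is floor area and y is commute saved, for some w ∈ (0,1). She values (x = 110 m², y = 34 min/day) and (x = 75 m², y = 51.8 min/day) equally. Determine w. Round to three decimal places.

Equating utilities: w·110 + (1−w)·34 = w·75 + (1−w)·51.8.
Rearranging, 35·w − 17.8·(1−w) = 0.
The marginal rate of substitution is 17.8/35, so w = 17.8/(35+17.8) = 0.337.

w = 0.337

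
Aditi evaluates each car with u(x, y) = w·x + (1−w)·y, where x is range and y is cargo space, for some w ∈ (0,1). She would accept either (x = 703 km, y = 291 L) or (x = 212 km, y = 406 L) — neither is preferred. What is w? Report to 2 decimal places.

w = 0.19

Equating utilities: w·703 + (1−w)·291 = w·212 + (1−w)·406.
w·(703−212) = (1−w)·(406−291), i.e. w·491 = (1−w)·115.
The marginal rate of substitution is 115/491, so w = 115/(491+115) = 0.19.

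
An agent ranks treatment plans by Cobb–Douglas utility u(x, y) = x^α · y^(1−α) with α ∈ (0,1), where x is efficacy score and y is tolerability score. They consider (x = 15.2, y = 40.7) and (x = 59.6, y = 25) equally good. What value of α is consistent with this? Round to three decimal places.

α ≈ 0.263

Set the two utilities equal: 15.2^α·40.7^(1−α) = 59.6^α·25^(1−α).
Taking logs: α·ln 15.2 + (1−α)·ln 40.7 = α·ln 59.6 + (1−α)·ln 25, i.e. α·-1.366360 = (1−α)·-0.487352.
With A = -1.366360 and B = -0.487352: α·A = (1−α)·B, so α = B/(A+B) = -0.487352/-1.853712 ≈ 0.263.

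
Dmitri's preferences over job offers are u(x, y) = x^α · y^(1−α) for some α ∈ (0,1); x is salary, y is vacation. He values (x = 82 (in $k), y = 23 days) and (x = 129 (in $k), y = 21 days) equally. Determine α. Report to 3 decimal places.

The Cobb–Douglas utilities coincide, so 82^α·23^(1−α) = 129^α·21^(1−α).
(82/129)^α = (21/23)^(1−α); take logs: α·ln(82/129) = (1−α)·ln(21/23), i.e. α·-0.453093 = (1−α)·-0.090972.
So α/(1−α) = (-0.090972)/(-0.453093) = 0.200780, and α = 0.200780/1.200780 ≈ 0.167.

α ≈ 0.167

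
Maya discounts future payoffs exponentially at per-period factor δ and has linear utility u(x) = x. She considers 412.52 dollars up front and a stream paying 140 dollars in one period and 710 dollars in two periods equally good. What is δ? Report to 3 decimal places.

Present value of the stream is 140·δ + 710·δ². Indifference gives 140δ + 710δ² = 412.52.
Rearranged: 710δ² + 140δ − 412.52 = 0.
δ = (−140 + √(140² + 4·710·412.52)) / (2·710) = (−140 + √1191156.80) / 1420 ≈ 0.670.

δ ≈ 0.670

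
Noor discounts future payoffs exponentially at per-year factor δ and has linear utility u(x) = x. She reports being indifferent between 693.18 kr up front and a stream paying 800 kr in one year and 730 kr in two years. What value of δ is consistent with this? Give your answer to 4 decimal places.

The stream is worth 800δ + 730δ² today, so 800δ + 730δ² = 693.18.
So 730δ² + 800δ − 693.18 = 0.
The positive root is δ = [−800 + √(800² + 4·730·693.18)] / (2·730) = (−800 + 1632.203)/1460 ≈ 0.5700.

δ ≈ 0.5700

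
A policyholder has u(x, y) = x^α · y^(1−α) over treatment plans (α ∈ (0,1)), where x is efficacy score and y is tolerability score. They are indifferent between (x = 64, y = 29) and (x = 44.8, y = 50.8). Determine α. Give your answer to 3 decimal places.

α ≈ 0.611

Indifference: 64^α · 29^(1−α) = 44.8^α · 50.8^(1−α).
Taking logs: α·ln 64 + (1−α)·ln 29 = α·ln 44.8 + (1−α)·ln 50.8, i.e. α·0.356675 = (1−α)·0.560601.
Thus α·(0.917276) = 0.560601, so α = 0.560601/0.917276 ≈ 0.611.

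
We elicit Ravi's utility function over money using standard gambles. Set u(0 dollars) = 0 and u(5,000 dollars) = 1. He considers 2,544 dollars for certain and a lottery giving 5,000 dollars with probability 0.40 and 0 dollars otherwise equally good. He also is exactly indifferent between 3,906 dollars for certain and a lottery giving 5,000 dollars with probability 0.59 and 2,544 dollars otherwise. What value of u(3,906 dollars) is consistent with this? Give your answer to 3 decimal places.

0.754

First, u(2,544 dollars) = 0.40·u(5,000 dollars) + 0.60·u(0 dollars) = 0.40.
Chaining: u(3,906 dollars) = 0.59·1.00 + 0.41·0.40 = 0.7540.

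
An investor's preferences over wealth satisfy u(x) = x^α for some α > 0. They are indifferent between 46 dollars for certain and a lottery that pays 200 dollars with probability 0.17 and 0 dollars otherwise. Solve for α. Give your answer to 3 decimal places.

EU(lottery) = 0.17·200^α + 0.83·0 = 0.17·200^α.
Equating: 46^α = 0.17·200^α, i.e. 0.2300^α = 0.17.
α = ln(0.17) / ln(46/200) = -1.771957/-1.469676 ≈ 1.206.

α ≈ 1.206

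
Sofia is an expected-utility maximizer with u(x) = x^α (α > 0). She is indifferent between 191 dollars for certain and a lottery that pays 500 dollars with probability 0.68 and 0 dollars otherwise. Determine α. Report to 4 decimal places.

α ≈ 0.4008

The lottery's expected utility is 0.68·u(500) + 0.32·u(0) = 0.68·500^α (since u(0) = 0 for α > 0).
Indifference: 191^α = 0.68·500^α, so (191/500)^α = 0.68.
α = ln(0.68) / ln(191/500) = -0.3856625/-0.9623347 ≈ 0.4008.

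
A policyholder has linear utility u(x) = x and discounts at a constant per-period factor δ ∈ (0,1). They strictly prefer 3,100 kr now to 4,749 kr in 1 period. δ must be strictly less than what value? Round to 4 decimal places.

Under u(x) = x this choice says 3100 > δ·4749.
So δ < 3100/4749 = 0.65277.

δ < 0.6528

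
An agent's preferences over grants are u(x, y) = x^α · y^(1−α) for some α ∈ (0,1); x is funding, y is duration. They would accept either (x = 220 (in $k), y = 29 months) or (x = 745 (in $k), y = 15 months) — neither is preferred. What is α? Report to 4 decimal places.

The Cobb–Douglas utilities coincide, so 220^α·29^(1−α) = 745^α·15^(1−α).
(220/745)^α = (15/29)^(1−α); take logs: α·ln(220/745) = (1−α)·ln(15/29), i.e. α·-1.2197567 = (1−α)·-0.6592456.
So α/(1−α) = (-0.6592456)/(-1.2197567) = 0.5404730, and α = 0.5404730/1.5404730 ≈ 0.3508.

α ≈ 0.3508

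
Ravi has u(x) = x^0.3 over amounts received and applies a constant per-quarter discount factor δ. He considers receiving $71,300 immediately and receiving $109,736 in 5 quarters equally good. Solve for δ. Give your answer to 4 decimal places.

The payoff in 5 quarters is discounted by δ^5, so u(71300) = δ^5·u(109736) and δ^5 = u(71300)/u(109736).
Since u(x) = x^0.3, δ^5 = (71300/109736)^0.3 = 0.64974^0.3 = 0.87866.
So δ = 0.87866^(1/5) ≈ 0.9745.

δ ≈ 0.9745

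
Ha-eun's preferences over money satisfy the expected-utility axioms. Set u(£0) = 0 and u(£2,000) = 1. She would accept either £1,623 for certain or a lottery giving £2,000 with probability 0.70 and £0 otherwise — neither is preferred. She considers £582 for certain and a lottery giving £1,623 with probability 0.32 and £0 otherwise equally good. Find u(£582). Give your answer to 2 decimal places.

0.22

The first gamble pins u(£1,623): it must equal 0.70·1 + 0.30·0 = 0.70.
Chaining: u(£582) = 0.32·0.70 + 0.68·0.00 = 0.2240.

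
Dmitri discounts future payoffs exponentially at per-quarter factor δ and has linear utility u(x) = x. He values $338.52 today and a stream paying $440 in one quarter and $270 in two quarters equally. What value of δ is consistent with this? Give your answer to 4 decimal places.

The stream is worth 440δ + 270δ² today, so 440δ + 270δ² = 338.52.
So 270δ² + 440δ − 338.52 = 0.
The positive root is δ = [−440 + √(440² + 4·270·338.52)] / (2·270) = (−440 + 747.798)/540 ≈ 0.5700.

δ ≈ 0.5700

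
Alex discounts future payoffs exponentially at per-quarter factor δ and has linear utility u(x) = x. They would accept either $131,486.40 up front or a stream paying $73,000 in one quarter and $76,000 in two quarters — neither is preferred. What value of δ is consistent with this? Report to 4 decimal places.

The stream is worth 73000δ + 76000δ² today, so 73000δ + 76000δ² = 131486.40.
So 76000δ² + 73000δ − 131486.40 = 0.
By the quadratic formula (taking the positive root), δ = (−73000 + √45300865600.00) / 152000 ≈ 0.9200.

δ ≈ 0.9200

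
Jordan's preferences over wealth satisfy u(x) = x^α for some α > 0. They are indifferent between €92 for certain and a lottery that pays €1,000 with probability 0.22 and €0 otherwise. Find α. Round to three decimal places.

α ≈ 0.635

Since u(0) = 0, the lottery's EU is 0.22·1000^α.
Setting u(92) equal to that: 92^α = 0.22·1000^α ⇒ (92/1000)^α = 0.22.
Take logs: α = ln 0.22 / ln(92/1000) ≈ 0.63460.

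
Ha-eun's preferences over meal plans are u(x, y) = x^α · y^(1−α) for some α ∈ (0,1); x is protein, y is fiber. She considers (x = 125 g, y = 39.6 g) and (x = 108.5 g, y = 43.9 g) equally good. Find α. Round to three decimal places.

α ≈ 0.421

Indifference: 125^α · 39.6^(1−α) = 108.5^α · 43.9^(1−α).
(125/108.5)^α = (43.9/39.6)^(1−α); take logs: α·ln(125/108.5) = (1−α)·ln(43.9/39.6), i.e. α·0.141564 = (1−α)·0.103085.
Thus α·(0.244649) = 0.103085, so α = 0.103085/0.244649 ≈ 0.421.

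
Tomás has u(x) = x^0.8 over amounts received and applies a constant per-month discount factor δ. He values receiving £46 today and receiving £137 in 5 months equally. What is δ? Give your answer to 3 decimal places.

Equating discounted utilities: u(46) = δ^5·u(137) ⇒ δ^5 = u(46)/u(137).
Since u(x) = x^0.8, δ^5 = (46/137)^0.8 = 0.33577^0.8 = 0.41767.
So δ = 0.41767^(1/5) ≈ 0.840.

δ ≈ 0.840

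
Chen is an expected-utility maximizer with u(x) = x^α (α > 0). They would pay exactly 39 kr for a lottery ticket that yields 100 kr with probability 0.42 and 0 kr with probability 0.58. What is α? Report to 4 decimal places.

The lottery's expected utility is 0.42·u(100) + 0.58·u(0) = 0.42·100^α (since u(0) = 0 for α > 0).
Equating: 39^α = 0.42·100^α, i.e. 0.3900^α = 0.42.
Taking logs: α·ln(39/100) = ln(0.42), so α = -0.8675006 / -0.9416085 ≈ 0.9213.

α ≈ 0.9213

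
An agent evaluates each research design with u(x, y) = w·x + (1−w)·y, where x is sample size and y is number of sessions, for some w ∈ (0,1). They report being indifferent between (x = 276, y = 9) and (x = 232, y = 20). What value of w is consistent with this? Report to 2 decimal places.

u(276,9) = u(232,20) means w·276 + (1−w)·9 = w·232 + (1−w)·20.
Rearranging, 44·w − 11·(1−w) = 0.
So w/(1−w) = 11/44 = 0.2500, giving w = 11/(44+11) = 0.20.

w = 0.20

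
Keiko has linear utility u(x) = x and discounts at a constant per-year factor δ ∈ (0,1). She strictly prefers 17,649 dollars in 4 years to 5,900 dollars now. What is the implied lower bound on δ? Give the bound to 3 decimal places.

δ > 0.760

Comparing present values: 5900 < δ^4·17649.
Dividing by 17649: δ^4 > 0.33430. Both sides are positive, so the 4th root keeps the direction.
δ > (5900/17649)^(1/4) ≈ 0.760.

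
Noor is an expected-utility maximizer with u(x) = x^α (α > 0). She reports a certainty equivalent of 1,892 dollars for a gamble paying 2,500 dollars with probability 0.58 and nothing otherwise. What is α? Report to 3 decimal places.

α ≈ 1.955

EU(lottery) = 0.58·2500^α + 0.42·0 = 0.58·2500^α.
Indifference: 1892^α = 0.58·2500^α, so (1892/2500)^α = 0.58.
Taking logs: α·ln(1892/2500) = ln(0.58), so α = -0.544727 / -0.278656 ≈ 1.955.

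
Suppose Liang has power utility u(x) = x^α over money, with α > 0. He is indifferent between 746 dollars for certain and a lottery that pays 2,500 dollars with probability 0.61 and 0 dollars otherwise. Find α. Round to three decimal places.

α ≈ 0.409

EU(lottery) = 0.61·2500^α + 0.39·0 = 0.61·2500^α.
Equating: 746^α = 0.61·2500^α, i.e. 0.2984^α = 0.61.
α = ln(0.61) / ln(746/2500) = -0.494296/-1.209320 ≈ 0.409.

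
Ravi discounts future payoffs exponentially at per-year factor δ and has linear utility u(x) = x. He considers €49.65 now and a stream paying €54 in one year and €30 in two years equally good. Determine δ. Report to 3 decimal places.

Equating present values: 49.65 = 54δ + 30δ².
That is, 30δ² + 54δ − 49.65 = 0, a quadratic in δ.
The positive root is δ = [−54 + √(54² + 4·30·49.65)] / (2·30) = (−54 + 94.202)/60 ≈ 0.670.

δ ≈ 0.670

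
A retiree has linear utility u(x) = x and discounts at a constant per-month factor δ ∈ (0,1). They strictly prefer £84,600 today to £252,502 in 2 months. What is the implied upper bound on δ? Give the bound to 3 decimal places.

Comparing present values: 84600 > δ^2·252502.
Hence δ^2 < 84600/252502 = 0.33505, and x ↦ x^(1/2) is increasing on (0,∞).
δ < 0.33505^(1/2) = 0.579.

δ < 0.579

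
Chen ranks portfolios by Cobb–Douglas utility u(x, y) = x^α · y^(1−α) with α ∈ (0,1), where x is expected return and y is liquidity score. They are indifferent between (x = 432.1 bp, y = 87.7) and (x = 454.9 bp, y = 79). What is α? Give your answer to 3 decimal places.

Indifference: 432.1^α · 87.7^(1−α) = 454.9^α · 79^(1−α).
Rearrange to (432.1/454.9)^α = (79/87.7)^(1−α) and take logs: α·-0.051421 = (1−α)·-0.104474.
Thus α·(-0.155895) = -0.104474, so α = -0.104474/-0.155895 ≈ 0.670.

α ≈ 0.670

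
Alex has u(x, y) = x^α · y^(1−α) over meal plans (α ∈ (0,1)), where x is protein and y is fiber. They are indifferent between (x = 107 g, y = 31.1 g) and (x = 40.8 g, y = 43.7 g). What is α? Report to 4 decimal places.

α ≈ 0.2608

Indifference: 107^α · 31.1^(1−α) = 40.8^α · 43.7^(1−α).
Rearrange to (107/40.8)^α = (43.7/31.1)^(1−α) and take logs: α·0.9641468 = (1−α)·0.3401403.
Thus α·(1.3042871) = 0.3401403, so α = 0.3401403/1.3042871 ≈ 0.2608.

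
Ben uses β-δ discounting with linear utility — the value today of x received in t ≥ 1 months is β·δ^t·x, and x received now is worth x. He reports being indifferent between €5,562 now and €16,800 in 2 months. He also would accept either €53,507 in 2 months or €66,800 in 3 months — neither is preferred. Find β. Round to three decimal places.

β ≈ 0.516

Both payoffs in the second observation are in the future, so β drops out: δ^2·53507 = δ^3·66800 ⇒ δ = 53507/66800 = 0.80100.
Now use the now-vs-future pair: 5562 = β·δ^2·16800 gives β = 5562/(0.64161·16800) ≈ 0.516.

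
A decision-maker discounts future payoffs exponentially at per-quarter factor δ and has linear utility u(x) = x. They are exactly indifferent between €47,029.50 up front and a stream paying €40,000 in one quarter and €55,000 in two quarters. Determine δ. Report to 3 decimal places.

δ ≈ 0.630

Present value of the stream is 40000·δ + 55000·δ². Indifference gives 40000δ + 55000δ² = 47029.50.
That is, 55000δ² + 40000δ − 47029.50 = 0, a quadratic in δ.
By the quadratic formula (taking the positive root), δ = (−40000 + √11946490000.00) / 110000 ≈ 0.630.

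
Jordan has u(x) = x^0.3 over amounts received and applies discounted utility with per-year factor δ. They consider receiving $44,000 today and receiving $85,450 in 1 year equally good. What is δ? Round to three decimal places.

Equating discounted utilities: u(44000) = δ·u(85450) ⇒ δ = u(44000)/u(85450).
With u(x) = x^0.3: δ = 44000^0.3/85450^0.3 = (44000/85450)^0.3 = 0.81945.

δ ≈ 0.819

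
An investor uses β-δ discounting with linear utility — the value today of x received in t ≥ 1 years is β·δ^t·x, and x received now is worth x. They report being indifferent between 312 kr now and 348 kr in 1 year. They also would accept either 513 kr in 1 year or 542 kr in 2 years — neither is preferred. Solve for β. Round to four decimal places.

The second indifference involves only future payoffs, so β cancels: β·δ^1·513 = β·δ^2·542, giving δ = 513/542 = 0.94649.
Now use the now-vs-future pair: 312 = β·δ·348 gives β = 312/(0.94649·348) ≈ 0.9472.

β ≈ 0.9472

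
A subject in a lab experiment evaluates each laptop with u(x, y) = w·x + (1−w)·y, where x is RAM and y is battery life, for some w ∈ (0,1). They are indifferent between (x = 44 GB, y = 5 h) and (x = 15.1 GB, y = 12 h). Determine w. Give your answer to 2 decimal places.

Indifference: w·44 + (1−w)·5 = w·15.1 + (1−w)·12.
w·(44−15.1) = (1−w)·(12−5), i.e. w·28.9 = (1−w)·7.
Hence w = 7/(28.9+7) = 7/35.9 = 0.19.

w = 0.19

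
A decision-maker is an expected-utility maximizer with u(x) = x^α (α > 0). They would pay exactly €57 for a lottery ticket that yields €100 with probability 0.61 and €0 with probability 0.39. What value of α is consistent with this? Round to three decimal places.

Since u(0) = 0, the lottery's EU is 0.61·100^α.
Setting u(57) equal to that: 57^α = 0.61·100^α ⇒ (57/100)^α = 0.61.
Taking logs: α·ln(57/100) = ln(0.61), so α = -0.494296 / -0.562119 ≈ 0.879.

α ≈ 0.879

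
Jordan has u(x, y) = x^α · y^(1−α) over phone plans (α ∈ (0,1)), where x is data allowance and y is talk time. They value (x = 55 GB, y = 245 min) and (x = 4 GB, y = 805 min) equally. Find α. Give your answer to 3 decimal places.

The Cobb–Douglas utilities coincide, so 55^α·245^(1−α) = 4^α·805^(1−α).
Rearrange to (55/4)^α = (805/245)^(1−α) and take logs: α·2.621039 = (1−α)·1.189584.
Thus α·(3.810623) = 1.189584, so α = 1.189584/3.810623 ≈ 0.312.

α ≈ 0.312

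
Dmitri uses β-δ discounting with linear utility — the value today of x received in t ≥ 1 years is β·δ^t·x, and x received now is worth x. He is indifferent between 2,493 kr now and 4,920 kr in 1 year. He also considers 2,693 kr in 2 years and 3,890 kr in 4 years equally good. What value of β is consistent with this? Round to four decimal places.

β ≈ 0.6090

Both payoffs in the second observation are in the future, so β drops out: δ^2·2693 = δ^4·3890 ⇒ δ^2 = 2693/3890 = 0.69229, so δ = 0.83204.
Now use the now-vs-future pair: 2493 = β·δ·4920 gives β = 2493/(0.83204·4920) ≈ 0.6090.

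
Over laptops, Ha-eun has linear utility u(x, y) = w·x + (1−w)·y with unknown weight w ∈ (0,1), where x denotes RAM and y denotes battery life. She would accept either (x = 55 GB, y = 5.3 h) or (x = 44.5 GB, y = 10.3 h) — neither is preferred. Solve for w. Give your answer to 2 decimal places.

w = 0.32

Indifference: w·55 + (1−w)·5.3 = w·44.5 + (1−w)·10.3.
Rearranging, 10.5·w − 5·(1−w) = 0.
The marginal rate of substitution is 5/10.5, so w = 5/(10.5+5) = 0.32.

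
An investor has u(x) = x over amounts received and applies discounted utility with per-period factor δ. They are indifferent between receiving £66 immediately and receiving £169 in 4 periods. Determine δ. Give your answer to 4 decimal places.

δ ≈ 0.7905

Indifference means u(66) = δ^4 · u(169), so δ^4 = u(66)/u(169).
With u(x) = x: δ^4 = 66/169 = 0.39053.
Hence δ = (0.39053)^(1/4) = 0.790523.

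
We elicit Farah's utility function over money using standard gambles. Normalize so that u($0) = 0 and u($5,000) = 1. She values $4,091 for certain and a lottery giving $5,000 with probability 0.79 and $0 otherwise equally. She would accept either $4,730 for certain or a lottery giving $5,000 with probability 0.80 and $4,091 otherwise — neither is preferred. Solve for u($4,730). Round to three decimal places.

The first gamble pins u($4,091): it must equal 0.79·1 + 0.21·0 = 0.79.
The second indifference gives u($4,730) = 0.80·u($5,000) + 0.20·u($4,091) = 0.80·1.00 + 0.20·0.79 = 0.9580.

0.958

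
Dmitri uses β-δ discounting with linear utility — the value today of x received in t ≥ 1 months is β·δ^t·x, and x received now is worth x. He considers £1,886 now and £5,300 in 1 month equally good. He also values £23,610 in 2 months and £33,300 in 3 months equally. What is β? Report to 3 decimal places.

From the later pair, β·δ^2·23610 = β·δ^3·33300; dividing through, δ = 23610/33300 = 0.70901.
Substituting δ into 1886 = β·δ·5300: β = 1886/(3757.748) ≈ 0.502.

β ≈ 0.502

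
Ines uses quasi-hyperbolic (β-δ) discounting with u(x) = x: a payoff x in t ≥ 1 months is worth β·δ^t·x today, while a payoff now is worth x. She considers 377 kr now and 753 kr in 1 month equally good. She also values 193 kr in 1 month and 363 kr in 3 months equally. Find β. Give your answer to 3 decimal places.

β ≈ 0.687

Both payoffs in the second observation are in the future, so β drops out: δ^1·193 = δ^3·363 ⇒ δ^2 = 193/363 = 0.53168, so δ = 0.72916.
Substituting δ into 377 = β·δ·753: β = 377/(549.061) ≈ 0.687.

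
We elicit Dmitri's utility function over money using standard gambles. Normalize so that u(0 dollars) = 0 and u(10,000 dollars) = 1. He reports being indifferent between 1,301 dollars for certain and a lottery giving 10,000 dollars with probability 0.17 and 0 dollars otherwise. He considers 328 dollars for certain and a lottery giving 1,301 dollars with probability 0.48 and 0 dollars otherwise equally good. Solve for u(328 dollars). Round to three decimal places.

0.082

First, u(1,301 dollars) = 0.17·u(10,000 dollars) + 0.83·u(0 dollars) = 0.17.
Then u(328 dollars) = 0.48·u(1,301 dollars) + 0.52·u(0 dollars) = 0.48·0.17 + 0.52·0.00 = 0.0816.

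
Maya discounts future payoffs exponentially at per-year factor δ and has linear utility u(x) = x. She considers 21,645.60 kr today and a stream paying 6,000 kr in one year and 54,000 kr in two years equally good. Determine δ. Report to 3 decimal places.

δ ≈ 0.580

Present value of the stream is 6000·δ + 54000·δ². Indifference gives 6000δ + 54000δ² = 21645.60.
Rearranged: 54000δ² + 6000δ − 21645.60 = 0.
By the quadratic formula (taking the positive root), δ = (−6000 + √4711449600.00) / 108000 ≈ 0.580.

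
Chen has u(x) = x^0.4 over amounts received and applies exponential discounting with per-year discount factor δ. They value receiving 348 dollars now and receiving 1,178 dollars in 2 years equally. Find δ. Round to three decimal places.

δ ≈ 0.784

Equating discounted utilities: u(348) = δ^2·u(1178) ⇒ δ^2 = u(348)/u(1178).
With u(x) = x^0.4: δ^2 = 348^0.4/1178^0.4 = (348/1178)^0.4 = 0.61401.
Hence δ = (0.61401)^(1/2) = 0.78359.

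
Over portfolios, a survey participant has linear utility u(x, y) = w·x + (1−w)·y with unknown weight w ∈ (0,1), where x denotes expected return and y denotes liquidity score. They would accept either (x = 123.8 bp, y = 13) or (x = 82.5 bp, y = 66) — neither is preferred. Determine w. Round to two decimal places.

Indifference: w·123.8 + (1−w)·13 = w·82.5 + (1−w)·66.
Rearranging, 41.3·w − 53·(1−w) = 0.
The marginal rate of substitution is 53/41.3, so w = 53/(41.3+53) = 0.56.

w = 0.56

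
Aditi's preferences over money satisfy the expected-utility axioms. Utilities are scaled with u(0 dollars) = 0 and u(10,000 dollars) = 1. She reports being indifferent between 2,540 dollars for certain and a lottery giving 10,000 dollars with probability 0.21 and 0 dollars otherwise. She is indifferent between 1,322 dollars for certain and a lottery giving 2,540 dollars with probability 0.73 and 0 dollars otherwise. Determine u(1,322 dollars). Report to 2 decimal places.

The first gamble pins u(2,540 dollars): it must equal 0.21·1 + 0.79·0 = 0.21.
Then u(1,322 dollars) = 0.73·u(2,540 dollars) + 0.27·u(0 dollars) = 0.73·0.21 + 0.27·0.00 = 0.1533.

0.15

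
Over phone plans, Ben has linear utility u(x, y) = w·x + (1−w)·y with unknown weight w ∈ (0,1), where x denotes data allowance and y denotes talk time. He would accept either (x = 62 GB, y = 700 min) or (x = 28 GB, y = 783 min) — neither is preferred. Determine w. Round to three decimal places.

w = 0.709

Indifference: w·62 + (1−w)·700 = w·28 + (1−w)·783.
w·(62−28) = (1−w)·(783−700), i.e. w·34 = (1−w)·83.
The marginal rate of substitution is 83/34, so w = 83/(34+83) = 0.709.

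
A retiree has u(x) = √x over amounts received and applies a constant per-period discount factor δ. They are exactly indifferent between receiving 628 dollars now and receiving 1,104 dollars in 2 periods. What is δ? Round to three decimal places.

Equating discounted utilities: u(628) = δ^2·u(1104) ⇒ δ^2 = u(628)/u(1104).
Since u(x) = √x, δ^2 = √(628/1104) = 0.75422.
Taking the square root: δ = 0.75422^(1/2) ≈ 0.868.

δ ≈ 0.868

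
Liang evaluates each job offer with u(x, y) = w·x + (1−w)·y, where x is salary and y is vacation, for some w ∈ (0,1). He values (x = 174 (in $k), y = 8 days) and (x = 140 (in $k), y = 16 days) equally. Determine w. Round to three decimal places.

u(174,8) = u(140,16) means w·174 + (1−w)·8 = w·140 + (1−w)·16.
w·(174−140) = (1−w)·(16−8), i.e. w·34 = (1−w)·8.
Hence w = 8/(34+8) = 8/42 = 0.190.

w = 0.190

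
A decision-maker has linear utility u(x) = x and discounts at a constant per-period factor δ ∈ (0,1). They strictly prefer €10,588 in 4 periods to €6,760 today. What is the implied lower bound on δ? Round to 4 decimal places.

Comparing present values: 6760 < δ^4·10588.
Hence δ^4 > 6760/10588 = 0.63846, and x ↦ x^(1/4) is increasing on (0,∞).
δ > 0.63846^(1/4) = 0.8939.

δ > 0.8939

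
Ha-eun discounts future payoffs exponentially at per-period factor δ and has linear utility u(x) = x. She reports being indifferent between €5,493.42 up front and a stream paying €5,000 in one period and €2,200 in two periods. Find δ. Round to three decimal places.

Present value of the stream is 5000·δ + 2200·δ². Indifference gives 5000δ + 2200δ² = 5493.42.
Rearranged: 2200δ² + 5000δ − 5493.42 = 0.
By the quadratic formula (taking the positive root), δ = (−5000 + √73342096.00) / 4400 ≈ 0.810.

δ ≈ 0.810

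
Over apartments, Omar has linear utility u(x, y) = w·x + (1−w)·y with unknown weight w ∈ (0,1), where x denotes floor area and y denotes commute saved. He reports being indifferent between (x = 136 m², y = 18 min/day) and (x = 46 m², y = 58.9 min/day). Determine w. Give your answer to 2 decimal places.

w = 0.31

u(136,18) = u(46,58.9) means w·136 + (1−w)·18 = w·46 + (1−w)·58.9.
w·(136−46) = (1−w)·(58.9−18), i.e. w·90 = (1−w)·40.9.
So w/(1−w) = 40.9/90 = 0.4544, giving w = 40.9/(90+40.9) = 0.31.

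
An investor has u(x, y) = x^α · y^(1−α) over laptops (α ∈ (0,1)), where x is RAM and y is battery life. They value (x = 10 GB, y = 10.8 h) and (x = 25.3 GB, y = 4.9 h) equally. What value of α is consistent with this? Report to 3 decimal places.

α ≈ 0.460

The Cobb–Douglas utilities coincide, so 10^α·10.8^(1−α) = 25.3^α·4.9^(1−α).
Rearrange to (10/25.3)^α = (4.9/10.8)^(1−α) and take logs: α·-0.928219 = (1−α)·-0.790311.
Thus α·(-1.718530) = -0.790311, so α = -0.790311/-1.718530 ≈ 0.460.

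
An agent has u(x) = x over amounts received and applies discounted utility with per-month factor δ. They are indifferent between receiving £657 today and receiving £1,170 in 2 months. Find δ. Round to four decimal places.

Equating discounted utilities: u(657) = δ^2·u(1170) ⇒ δ^2 = u(657)/u(1170).
With u(x) = x: δ^2 = 657/1170 = 0.56154.
Hence δ = (0.56154)^(1/2) = 0.749359.

δ ≈ 0.7494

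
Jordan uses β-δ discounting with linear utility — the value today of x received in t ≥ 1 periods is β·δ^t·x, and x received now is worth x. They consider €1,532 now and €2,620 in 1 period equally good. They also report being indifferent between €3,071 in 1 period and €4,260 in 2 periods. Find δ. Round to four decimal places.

δ ≈ 0.7209

Both payoffs in the second observation are in the future, so β drops out: δ^1·3071 = δ^2·4260 ⇒ δ = 3071/4260 = 0.72089.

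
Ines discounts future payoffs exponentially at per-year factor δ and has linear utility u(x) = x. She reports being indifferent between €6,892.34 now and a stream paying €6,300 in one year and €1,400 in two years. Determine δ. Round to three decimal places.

The stream is worth 6300δ + 1400δ² today, so 6300δ + 1400δ² = 6892.34.
So 1400δ² + 6300δ − 6892.34 = 0.
By the quadratic formula (taking the positive root), δ = (−6300 + √78287104.00) / 2800 ≈ 0.910.

δ ≈ 0.910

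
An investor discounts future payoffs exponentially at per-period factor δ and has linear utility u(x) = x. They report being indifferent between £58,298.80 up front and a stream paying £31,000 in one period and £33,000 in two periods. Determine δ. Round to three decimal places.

δ ≈ 0.940

Equating present values: 58298.80 = 31000δ + 33000δ².
So 33000δ² + 31000δ − 58298.80 = 0.
δ = (−31000 + √(31000² + 4·33000·58298.80)) / (2·33000) = (−31000 + √8656441600.00) / 66000 ≈ 0.940.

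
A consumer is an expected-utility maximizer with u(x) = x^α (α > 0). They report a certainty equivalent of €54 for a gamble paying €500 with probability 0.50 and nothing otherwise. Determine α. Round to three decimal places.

α ≈ 0.311

The lottery's expected utility is 0.50·u(500) + 0.50·u(0) = 0.50·500^α (since u(0) = 0 for α > 0).
Equating: 54^α = 0.50·500^α, i.e. 0.1080^α = 0.50.
α = ln(0.50) / ln(54/500) = -0.693147/-2.225624 ≈ 0.311.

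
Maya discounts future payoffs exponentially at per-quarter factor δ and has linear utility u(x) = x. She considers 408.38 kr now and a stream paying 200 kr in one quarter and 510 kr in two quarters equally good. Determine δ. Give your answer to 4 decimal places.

δ ≈ 0.7200

Equating present values: 408.38 = 200δ + 510δ².
That is, 510δ² + 200δ − 408.38 = 0, a quadratic in δ.
By the quadratic formula (taking the positive root), δ = (−200 + √873095.20) / 1020 ≈ 0.7200.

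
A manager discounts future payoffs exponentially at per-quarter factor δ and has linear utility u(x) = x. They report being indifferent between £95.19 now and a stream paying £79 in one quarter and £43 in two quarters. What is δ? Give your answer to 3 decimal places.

δ ≈ 0.830

Equating present values: 95.19 = 79δ + 43δ².
That is, 43δ² + 79δ − 95.19 = 0, a quadratic in δ.
The positive root is δ = [−79 + √(79² + 4·43·95.19)] / (2·43) = (−79 + 150.378)/86 ≈ 0.830.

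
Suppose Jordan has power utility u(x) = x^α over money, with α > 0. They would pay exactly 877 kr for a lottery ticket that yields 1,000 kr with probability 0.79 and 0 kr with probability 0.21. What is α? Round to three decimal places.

α ≈ 1.796

Since u(0) = 0, the lottery's EU is 0.79·1000^α.
Indifference: 877^α = 0.79·1000^α, so (877/1000)^α = 0.79.
Take logs: α = ln 0.79 / ln(877/1000) ≈ 1.79600.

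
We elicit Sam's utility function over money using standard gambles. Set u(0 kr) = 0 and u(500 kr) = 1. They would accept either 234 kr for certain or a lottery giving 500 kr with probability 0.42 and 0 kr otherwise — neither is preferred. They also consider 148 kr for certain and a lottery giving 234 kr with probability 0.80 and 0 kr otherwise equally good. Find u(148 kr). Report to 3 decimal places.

0.336

From the first indifference, u(234 kr) = 0.42·u(500 kr) + 0.58·u(0 kr) = 0.42·1 + 0.58·0 = 0.42.
Chaining: u(148 kr) = 0.80·0.42 + 0.20·0.00 = 0.3360.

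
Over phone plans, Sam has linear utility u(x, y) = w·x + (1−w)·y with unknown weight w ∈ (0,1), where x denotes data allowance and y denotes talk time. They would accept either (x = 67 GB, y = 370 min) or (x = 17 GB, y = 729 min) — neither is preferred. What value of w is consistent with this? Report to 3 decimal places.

w = 0.878

Equating utilities: w·67 + (1−w)·370 = w·17 + (1−w)·729.
Collecting terms: w·50 = (1−w)·359.
The marginal rate of substitution is 359/50, so w = 359/(50+359) = 0.878.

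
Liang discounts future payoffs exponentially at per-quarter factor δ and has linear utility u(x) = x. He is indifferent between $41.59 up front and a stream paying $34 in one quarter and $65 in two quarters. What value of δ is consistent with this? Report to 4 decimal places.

Equating present values: 41.59 = 34δ + 65δ².
So 65δ² + 34δ − 41.59 = 0.
The positive root is δ = [−34 + √(34² + 4·65·41.59)] / (2·65) = (−34 + 109.405)/130 ≈ 0.5800.

δ ≈ 0.5800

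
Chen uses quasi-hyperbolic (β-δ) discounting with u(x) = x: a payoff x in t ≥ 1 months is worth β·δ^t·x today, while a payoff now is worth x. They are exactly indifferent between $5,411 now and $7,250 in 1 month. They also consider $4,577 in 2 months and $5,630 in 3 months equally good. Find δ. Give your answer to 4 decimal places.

δ ≈ 0.8130

The second indifference involves only future payoffs, so β cancels: β·δ^2·4577 = β·δ^3·5630, giving δ = 4577/5630 = 0.81297.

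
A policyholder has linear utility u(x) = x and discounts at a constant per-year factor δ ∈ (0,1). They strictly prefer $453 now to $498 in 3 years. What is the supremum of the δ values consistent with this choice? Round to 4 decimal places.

Comparing present values: 453 > δ^3·498.
Dividing by 498: δ^3 < 0.90964. Both sides are positive, so the cube root keeps the direction.
δ < 0.90964^(1/3) = 0.9689.

δ < 0.9689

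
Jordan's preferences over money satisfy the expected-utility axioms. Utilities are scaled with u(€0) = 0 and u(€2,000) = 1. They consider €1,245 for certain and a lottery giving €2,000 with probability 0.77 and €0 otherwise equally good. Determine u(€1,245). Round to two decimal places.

0.77

By the standard-gamble method, u(€1,245) is just the indifference probability on the best outcome: 0.77.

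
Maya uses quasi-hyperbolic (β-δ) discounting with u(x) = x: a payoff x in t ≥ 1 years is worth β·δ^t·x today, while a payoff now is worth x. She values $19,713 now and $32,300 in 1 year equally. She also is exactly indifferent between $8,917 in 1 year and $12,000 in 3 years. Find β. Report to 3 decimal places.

β ≈ 0.708

The second indifference involves only future payoffs, so β cancels: β·δ^1·8917 = β·δ^3·12000, giving δ^2 = 8917/12000 = 0.74308, so δ = 0.86202.
Substituting δ into 19713 = β·δ·32300: β = 19713/(27843.337) ≈ 0.708.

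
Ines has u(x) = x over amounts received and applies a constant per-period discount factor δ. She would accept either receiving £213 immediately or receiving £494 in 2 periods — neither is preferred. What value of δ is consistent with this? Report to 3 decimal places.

Equating discounted utilities: u(213) = δ^2·u(494) ⇒ δ^2 = u(213)/u(494).
With u(x) = x: δ^2 = 213/494 = 0.43117.
Hence δ = (0.43117)^(1/2) = 0.65664.

δ ≈ 0.657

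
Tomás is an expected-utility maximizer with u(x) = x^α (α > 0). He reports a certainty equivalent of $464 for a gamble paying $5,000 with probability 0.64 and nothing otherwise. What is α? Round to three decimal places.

α ≈ 0.188

EU(lottery) = 0.64·5000^α + 0.36·0 = 0.64·5000^α.
Equating: 464^α = 0.64·5000^α, i.e. 0.0928^α = 0.64.
Taking logs: α·ln(464/5000) = ln(0.64), so α = -0.446287 / -2.377309 ≈ 0.188.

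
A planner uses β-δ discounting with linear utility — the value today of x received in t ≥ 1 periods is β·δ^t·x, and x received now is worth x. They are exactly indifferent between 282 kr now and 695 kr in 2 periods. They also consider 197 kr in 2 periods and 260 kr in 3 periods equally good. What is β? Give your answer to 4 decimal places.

Both payoffs in the second observation are in the future, so β drops out: δ^2·197 = δ^3·260 ⇒ δ = 197/260 = 0.75769.
Now use the now-vs-future pair: 282 = β·δ^2·695 gives β = 282/(0.57410·695) ≈ 0.7068.

β ≈ 0.7068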